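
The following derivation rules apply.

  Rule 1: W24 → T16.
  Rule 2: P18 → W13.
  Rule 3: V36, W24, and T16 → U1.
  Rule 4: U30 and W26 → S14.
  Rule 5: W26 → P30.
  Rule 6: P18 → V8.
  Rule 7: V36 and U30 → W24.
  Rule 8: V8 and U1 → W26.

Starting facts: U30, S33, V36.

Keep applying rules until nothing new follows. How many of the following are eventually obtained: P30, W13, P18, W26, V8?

0

P30 would need W26 (Rule 5), but W26 is never established.
W13 would need P18 (Rule 2), but P18 is never established.
No rule produces P18, and it is not given.
W26 would need V8 and U1 (Rule 8), but V8 is never established.
V8 would need P18 (Rule 6), but P18 is never established.
None of the 5 are reached.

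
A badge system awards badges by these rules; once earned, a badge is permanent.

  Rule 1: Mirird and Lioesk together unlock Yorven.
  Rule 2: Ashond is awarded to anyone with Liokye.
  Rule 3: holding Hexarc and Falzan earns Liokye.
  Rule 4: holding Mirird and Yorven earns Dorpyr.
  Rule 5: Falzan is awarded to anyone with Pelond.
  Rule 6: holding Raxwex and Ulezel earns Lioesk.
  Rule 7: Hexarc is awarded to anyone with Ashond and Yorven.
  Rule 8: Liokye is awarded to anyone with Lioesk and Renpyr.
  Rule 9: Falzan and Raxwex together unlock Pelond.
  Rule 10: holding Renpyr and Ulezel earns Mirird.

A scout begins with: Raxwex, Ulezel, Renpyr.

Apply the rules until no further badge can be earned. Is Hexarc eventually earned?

With Raxwex and Ulezel, Lioesk is earned (Rule 6).
With Renpyr and Ulezel, Mirird is earned (Rule 10).
With Lioesk and Renpyr, Liokye is earned (Rule 8).
With Mirird and Lioesk, Yorven is earned (Rule 1).
With Liokye, Ashond is earned (Rule 2).
With Ashond and Yorven, Hexarc is earned (Rule 7).

Yes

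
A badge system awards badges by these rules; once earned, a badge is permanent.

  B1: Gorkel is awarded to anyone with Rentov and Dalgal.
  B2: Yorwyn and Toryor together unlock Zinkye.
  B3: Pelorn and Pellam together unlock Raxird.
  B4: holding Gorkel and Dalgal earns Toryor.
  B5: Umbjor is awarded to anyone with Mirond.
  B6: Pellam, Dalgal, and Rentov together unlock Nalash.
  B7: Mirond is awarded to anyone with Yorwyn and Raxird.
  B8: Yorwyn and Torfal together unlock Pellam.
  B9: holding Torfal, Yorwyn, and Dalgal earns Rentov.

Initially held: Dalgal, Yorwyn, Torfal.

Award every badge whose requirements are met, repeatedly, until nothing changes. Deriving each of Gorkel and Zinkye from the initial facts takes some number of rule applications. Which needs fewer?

Gorkel: With Torfal, Yorwyn, and Dalgal, Rentov is earned (B9). With Rentov and Dalgal, Gorkel is earned (B1). [2 rule applications]
Zinkye: With Torfal, Yorwyn, and Dalgal, Rentov is earned (B9). With Rentov and Dalgal, Gorkel is earned (B1). With Gorkel and Dalgal, Toryor is earned (B4). With Yorwyn and Toryor, Zinkye is earned (B2). [4 rule applications]
Gorkel needs fewer.

Gorkel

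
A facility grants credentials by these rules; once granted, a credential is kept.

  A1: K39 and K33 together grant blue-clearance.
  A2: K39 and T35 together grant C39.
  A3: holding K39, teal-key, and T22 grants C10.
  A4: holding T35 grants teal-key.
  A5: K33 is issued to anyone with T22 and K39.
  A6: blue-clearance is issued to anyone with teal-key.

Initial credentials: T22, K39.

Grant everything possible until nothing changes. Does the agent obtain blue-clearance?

Holding T22 and K39 grants K33 (A5).
Holding K39 and K33 grants blue-clearance (A1).

Yes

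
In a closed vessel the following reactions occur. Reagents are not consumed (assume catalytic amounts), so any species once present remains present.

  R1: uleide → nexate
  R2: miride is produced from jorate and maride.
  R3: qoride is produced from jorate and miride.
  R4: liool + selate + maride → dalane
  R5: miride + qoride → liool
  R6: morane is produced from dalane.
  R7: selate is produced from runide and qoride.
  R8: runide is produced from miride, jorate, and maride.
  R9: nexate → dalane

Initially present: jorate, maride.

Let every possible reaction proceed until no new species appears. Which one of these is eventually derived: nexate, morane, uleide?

jorate and maride present → miride forms (R2).
miride, jorate, and maride present → runide forms (R8).
jorate and miride present → qoride forms (R3).
miride and qoride present → liool forms (R5).
runide and qoride present → selate forms (R7).
liool, selate, and maride present → dalane forms (R4).
dalane present → morane forms (R6).
No rule produces uleide, and it is not given. nexate would need uleide (R1), but uleide never forms.

morane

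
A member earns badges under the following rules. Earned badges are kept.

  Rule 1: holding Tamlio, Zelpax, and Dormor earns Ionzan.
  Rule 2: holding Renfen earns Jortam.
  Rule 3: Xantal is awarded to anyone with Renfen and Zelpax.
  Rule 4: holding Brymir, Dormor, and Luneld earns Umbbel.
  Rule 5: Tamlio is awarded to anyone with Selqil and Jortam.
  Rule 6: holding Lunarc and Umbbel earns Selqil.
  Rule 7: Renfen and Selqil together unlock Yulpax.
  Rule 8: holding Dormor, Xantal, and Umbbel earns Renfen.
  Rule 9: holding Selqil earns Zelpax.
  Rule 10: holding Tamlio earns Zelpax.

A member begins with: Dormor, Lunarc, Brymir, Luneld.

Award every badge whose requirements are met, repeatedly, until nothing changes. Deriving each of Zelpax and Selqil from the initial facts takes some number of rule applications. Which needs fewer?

Selqil

Selqil: With Brymir, Dormor, and Luneld, Umbbel is earned (Rule 4). With Lunarc and Umbbel, Selqil is earned (Rule 6). [2 rule applications]
Zelpax: With Brymir, Dormor, and Luneld, Umbbel is earned (Rule 4). With Lunarc and Umbbel, Selqil is earned (Rule 6). With Selqil, Zelpax is earned (Rule 9). [3 rule applications]
Selqil needs fewer.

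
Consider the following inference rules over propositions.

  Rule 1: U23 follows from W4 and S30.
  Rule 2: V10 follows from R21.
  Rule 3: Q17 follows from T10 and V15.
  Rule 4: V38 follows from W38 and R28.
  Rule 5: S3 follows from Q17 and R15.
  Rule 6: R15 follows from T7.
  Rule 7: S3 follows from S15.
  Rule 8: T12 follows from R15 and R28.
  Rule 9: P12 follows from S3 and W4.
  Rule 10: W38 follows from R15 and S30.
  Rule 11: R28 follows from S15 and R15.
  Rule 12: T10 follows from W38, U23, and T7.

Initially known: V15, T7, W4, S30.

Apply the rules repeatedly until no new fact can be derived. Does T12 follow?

No

T12 would need R15 and R28 (Rule 8), but R28 is never established.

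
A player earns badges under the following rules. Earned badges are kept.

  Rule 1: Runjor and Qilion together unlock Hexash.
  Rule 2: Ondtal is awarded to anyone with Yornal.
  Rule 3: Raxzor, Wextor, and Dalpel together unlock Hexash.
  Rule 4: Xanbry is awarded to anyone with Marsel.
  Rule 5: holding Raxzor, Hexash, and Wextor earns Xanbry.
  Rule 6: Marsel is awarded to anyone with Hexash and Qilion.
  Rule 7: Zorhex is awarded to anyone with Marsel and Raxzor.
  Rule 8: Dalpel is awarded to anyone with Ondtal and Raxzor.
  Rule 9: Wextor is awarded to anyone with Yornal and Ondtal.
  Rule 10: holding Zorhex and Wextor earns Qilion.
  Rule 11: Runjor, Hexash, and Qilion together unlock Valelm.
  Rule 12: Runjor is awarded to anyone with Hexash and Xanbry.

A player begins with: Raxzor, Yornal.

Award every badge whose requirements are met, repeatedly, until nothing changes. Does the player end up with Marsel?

Marsel would need Hexash and Qilion (Rule 6), but Qilion is never earned.

No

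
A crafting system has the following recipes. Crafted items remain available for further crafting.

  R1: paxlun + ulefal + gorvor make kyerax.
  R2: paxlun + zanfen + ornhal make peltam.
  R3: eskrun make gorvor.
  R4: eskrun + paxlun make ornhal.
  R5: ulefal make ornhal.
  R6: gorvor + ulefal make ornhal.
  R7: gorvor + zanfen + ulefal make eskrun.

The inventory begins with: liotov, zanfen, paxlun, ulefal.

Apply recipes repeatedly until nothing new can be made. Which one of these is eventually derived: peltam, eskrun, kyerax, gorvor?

peltam

Using R5, ulefal makes ornhal.
Using R2, paxlun, zanfen, and ornhal make peltam.
gorvor would need eskrun (R3), but eskrun is never obtained. kyerax would need paxlun, ulefal, and gorvor (R1), but gorvor is never obtained. eskrun would need gorvor, zanfen, and ulefal (R7), but gorvor is never obtained.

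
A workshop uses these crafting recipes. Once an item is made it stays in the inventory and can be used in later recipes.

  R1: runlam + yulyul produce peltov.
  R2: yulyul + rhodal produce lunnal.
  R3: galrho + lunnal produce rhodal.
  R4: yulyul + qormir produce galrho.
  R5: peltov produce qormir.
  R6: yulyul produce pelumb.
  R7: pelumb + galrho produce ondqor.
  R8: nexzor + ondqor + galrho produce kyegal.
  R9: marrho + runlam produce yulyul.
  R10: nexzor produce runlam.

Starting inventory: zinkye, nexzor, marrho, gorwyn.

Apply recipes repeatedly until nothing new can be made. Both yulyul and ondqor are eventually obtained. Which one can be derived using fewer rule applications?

yulyul

yulyul: Using R10, nexzor makes runlam. Using R9, marrho and runlam make yulyul. [2 rule applications]
ondqor: nexzor → runlam (R10). Using R9, marrho and runlam make yulyul. Using R1, runlam and yulyul make peltov. yulyul → pelumb (R6). peltov → qormir (R5). yulyul + qormir → galrho (R4). Using R7, pelumb and galrho make ondqor. [7 rule applications]
yulyul needs fewer.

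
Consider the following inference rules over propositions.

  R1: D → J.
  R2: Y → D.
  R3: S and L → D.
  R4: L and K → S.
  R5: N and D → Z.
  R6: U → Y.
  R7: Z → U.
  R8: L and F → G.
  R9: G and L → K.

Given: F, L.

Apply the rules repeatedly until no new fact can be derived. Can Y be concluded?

No

Y would need U (R6), but U is never established.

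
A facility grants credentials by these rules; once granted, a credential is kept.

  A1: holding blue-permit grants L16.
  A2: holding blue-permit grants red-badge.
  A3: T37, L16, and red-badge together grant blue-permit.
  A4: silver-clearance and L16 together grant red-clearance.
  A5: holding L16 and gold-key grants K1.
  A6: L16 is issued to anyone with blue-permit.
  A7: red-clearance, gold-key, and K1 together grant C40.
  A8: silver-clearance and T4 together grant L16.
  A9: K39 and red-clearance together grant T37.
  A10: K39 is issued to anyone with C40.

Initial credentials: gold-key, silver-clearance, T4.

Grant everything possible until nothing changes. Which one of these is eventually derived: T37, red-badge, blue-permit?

Holding silver-clearance and T4 grants L16 (A8).
Holding L16 and gold-key grants K1 (A5).
Holding silver-clearance and L16 grants red-clearance (A4).
Holding red-clearance, gold-key, and K1 grants C40 (A7).
Holding C40 grants K39 (A10).
Holding K39 and red-clearance grants T37 (A9).
blue-permit would need T37, L16, and red-badge (A3), but red-badge is never granted. red-badge would need blue-permit (A2), but blue-permit is never granted.

T37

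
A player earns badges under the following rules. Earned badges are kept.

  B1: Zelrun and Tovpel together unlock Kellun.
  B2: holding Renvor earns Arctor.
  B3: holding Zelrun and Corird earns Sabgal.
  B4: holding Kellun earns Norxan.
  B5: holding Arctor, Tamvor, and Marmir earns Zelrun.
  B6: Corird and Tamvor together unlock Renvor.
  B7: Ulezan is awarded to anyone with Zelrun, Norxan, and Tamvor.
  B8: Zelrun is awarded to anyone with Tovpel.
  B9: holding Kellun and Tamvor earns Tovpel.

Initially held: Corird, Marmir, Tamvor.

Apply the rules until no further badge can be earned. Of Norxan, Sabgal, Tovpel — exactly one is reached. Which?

With Corird and Tamvor, Renvor is earned (B6).
With Renvor, Arctor is earned (B2).
With Arctor, Tamvor, and Marmir, Zelrun is earned (B5).
With Zelrun and Corird, Sabgal is earned (B3).
Norxan would need Kellun (B4), but Kellun is never earned. Tovpel would need Kellun and Tamvor (B9), but Kellun is never earned.

Sabgal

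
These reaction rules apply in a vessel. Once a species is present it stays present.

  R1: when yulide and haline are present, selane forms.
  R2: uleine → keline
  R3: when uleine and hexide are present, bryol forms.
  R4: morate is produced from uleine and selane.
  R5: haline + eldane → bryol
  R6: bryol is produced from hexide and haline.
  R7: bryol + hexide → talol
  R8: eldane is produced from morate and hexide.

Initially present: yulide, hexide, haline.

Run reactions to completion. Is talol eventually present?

hexide and haline present → bryol forms (R6).
bryol and hexide present → talol forms (R7).

Yes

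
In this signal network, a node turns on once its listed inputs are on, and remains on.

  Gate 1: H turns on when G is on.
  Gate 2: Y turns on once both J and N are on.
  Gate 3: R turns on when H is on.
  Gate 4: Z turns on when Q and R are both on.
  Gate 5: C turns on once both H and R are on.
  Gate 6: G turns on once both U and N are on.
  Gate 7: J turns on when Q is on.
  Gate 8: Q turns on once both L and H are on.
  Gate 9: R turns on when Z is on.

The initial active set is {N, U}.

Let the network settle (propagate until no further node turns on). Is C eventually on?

Yes

Gate 6: U and N on → G on.
G is on, so H turns on (Gate 1).
H is on, so R turns on (Gate 3).
H and R are on, so C turns on (Gate 5).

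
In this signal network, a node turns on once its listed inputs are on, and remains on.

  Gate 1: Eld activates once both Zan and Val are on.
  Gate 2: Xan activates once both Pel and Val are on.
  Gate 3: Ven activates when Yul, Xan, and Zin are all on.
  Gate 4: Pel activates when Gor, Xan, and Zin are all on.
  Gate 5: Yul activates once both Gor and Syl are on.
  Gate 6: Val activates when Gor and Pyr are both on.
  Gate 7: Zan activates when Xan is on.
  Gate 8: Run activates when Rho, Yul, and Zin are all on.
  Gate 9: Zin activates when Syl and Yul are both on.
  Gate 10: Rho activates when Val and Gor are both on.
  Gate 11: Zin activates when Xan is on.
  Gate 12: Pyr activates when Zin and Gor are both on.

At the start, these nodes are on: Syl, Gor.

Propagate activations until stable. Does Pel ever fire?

Pel would need Gor, Xan, and Zin (Gate 4), but Xan never turns on.

No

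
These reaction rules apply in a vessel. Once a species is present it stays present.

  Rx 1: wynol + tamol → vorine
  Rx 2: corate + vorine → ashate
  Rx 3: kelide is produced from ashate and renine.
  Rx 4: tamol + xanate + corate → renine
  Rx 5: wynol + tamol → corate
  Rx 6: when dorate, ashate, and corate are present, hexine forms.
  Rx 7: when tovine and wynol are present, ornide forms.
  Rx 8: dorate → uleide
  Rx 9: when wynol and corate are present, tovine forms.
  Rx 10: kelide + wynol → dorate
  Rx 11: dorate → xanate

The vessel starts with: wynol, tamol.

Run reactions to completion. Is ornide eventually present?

Yes

wynol and tamol present → corate forms (Rx 5).
wynol and corate present → tovine forms (Rx 9).
tovine and wynol present → ornide forms (Rx 7).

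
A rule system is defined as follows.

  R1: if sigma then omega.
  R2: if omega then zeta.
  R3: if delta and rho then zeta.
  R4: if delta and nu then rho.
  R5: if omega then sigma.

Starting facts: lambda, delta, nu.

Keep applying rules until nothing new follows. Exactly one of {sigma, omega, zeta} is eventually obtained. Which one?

From delta and nu, R4 gives rho.
delta and rho hold, so zeta follows (R3).
omega would need sigma (R1), but sigma is never established. sigma would need omega (R5), but omega is never established.

zeta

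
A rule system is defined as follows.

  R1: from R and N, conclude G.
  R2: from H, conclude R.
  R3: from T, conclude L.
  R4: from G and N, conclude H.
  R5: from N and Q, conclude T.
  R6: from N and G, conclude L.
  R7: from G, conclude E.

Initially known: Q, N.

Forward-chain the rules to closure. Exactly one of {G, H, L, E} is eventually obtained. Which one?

L

N and Q hold, so T follows (R5).
From T, R3 gives L.
G would need R and N (R1), but R is never established. H would need G and N (R4), but G is never established. E would need G (R7), but G is never established.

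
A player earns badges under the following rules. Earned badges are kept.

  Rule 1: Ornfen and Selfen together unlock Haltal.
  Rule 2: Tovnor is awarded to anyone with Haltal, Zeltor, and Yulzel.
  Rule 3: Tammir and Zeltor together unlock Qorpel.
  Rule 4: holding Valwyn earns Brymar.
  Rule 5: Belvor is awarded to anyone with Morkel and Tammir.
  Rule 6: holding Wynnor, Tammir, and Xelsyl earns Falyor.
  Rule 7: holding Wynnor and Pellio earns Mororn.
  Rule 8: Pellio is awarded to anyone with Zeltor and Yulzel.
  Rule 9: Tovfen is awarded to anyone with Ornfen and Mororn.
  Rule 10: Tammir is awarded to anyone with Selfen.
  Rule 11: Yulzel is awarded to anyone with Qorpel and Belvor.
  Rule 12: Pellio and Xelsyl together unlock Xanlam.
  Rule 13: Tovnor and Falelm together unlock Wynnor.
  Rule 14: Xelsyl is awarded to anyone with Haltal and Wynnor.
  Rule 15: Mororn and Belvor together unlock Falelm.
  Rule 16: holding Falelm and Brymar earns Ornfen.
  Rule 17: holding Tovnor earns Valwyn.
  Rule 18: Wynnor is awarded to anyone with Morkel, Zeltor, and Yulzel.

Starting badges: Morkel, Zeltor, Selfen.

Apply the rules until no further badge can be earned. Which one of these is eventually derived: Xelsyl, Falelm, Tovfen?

With Selfen, Tammir is earned (Rule 10).
With Tammir and Zeltor, Qorpel is earned (Rule 3).
With Morkel and Tammir, Belvor is earned (Rule 5).
With Qorpel and Belvor, Yulzel is earned (Rule 11).
With Morkel, Zeltor, and Yulzel, Wynnor is earned (Rule 18).
With Zeltor and Yulzel, Pellio is earned (Rule 8).
With Wynnor and Pellio, Mororn is earned (Rule 7).
With Mororn and Belvor, Falelm is earned (Rule 15).
Tovfen would need Ornfen and Mororn (Rule 9), but Ornfen is never earned. Xelsyl would need Haltal and Wynnor (Rule 14), but Haltal is never earned.

Falelm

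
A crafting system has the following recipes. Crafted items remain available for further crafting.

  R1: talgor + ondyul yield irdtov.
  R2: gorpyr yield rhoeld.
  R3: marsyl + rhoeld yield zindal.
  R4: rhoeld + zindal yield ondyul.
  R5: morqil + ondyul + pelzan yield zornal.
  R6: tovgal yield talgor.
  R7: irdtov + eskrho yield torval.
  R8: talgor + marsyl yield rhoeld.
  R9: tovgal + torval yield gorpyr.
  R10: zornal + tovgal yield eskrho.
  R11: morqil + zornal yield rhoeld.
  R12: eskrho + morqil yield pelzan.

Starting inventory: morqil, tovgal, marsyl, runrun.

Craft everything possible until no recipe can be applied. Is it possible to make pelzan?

No

pelzan would need eskrho and morqil (R12), but eskrho is never obtained.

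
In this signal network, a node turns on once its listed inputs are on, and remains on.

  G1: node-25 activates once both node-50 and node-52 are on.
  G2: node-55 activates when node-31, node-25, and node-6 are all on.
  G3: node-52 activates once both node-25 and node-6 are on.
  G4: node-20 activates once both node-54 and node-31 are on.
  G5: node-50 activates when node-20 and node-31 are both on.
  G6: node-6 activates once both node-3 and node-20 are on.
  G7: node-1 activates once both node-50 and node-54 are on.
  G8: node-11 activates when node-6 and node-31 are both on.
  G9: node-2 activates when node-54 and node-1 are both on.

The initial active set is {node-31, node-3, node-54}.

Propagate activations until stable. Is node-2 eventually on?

node-54 and node-31 are on, so node-20 activates (G4).
node-20 and node-31 are on, so node-50 activates (G5).
G7: node-50 and node-54 on → node-1 on.
node-54 and node-1 are on, so node-2 activates (G9).

Yes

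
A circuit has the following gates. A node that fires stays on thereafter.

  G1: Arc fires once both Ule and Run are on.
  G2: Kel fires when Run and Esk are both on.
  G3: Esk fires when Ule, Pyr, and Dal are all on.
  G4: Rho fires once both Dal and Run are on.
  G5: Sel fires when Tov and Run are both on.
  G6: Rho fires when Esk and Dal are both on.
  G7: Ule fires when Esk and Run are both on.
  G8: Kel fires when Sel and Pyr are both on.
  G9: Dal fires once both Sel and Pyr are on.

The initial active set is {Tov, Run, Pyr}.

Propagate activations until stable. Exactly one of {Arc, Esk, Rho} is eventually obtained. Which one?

Rho

G5: Tov and Run on → Sel on.
Sel and Pyr are on, so Dal fires (G9).
G4: Dal and Run on → Rho on.
Esk would need Ule, Pyr, and Dal (G3), but Ule never turns on. Arc would need Ule and Run (G1), but Ule never turns on.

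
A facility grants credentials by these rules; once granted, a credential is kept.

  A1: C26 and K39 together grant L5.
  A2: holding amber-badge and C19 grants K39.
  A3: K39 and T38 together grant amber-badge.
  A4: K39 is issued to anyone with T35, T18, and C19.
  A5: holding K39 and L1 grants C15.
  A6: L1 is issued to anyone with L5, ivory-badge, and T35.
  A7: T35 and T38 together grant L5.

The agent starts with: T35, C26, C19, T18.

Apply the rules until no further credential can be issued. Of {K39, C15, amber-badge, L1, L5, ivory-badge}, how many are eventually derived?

2

Holding T35, T18, and C19 grants K39 (A4).
Holding C26 and K39 grants L5 (A1).
K39: reached.
C15 would need K39 and L1 (A5), but L1 is never granted.
amber-badge would need K39 and T38 (A3), but T38 is never granted.
L1 would need L5, ivory-badge, and T35 (A6), but ivory-badge is never granted.
L5: reached.
No rule produces ivory-badge, and it is not given.
Reached: K39 and L5 — 2 of the 6.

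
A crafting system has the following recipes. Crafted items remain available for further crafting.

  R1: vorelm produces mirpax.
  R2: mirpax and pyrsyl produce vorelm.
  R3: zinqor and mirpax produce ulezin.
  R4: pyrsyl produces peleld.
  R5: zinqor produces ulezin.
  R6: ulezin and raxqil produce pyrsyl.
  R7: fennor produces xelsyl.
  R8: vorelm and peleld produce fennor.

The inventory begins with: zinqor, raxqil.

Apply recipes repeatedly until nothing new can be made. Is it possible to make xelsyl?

No

xelsyl would need fennor (R7), but fennor is never obtained.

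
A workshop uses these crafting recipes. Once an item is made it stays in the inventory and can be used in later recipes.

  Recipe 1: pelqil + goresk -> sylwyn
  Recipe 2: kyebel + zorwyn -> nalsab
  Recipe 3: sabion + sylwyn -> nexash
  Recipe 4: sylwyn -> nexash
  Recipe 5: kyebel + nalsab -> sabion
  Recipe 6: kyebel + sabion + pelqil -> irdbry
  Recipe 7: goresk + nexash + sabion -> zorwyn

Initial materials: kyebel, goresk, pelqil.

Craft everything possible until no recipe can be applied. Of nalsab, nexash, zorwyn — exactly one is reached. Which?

pelqil + goresk -> sylwyn (Recipe 1).
sylwyn -> nexash (Recipe 4).
nalsab would need kyebel and zorwyn (Recipe 2), but zorwyn is never obtained. zorwyn would need goresk, nexash, and sabion (Recipe 7), but sabion is never obtained.

nexash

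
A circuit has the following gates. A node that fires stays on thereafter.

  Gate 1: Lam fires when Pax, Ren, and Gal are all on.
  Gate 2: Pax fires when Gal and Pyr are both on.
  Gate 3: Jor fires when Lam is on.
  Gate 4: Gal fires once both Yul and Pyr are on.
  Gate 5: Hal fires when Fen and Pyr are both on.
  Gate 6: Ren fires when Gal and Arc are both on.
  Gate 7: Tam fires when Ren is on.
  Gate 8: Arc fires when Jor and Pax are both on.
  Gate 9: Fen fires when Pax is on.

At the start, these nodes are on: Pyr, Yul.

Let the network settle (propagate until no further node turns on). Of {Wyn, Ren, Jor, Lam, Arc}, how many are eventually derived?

No rule produces Wyn, and it is not given.
Ren would need Gal and Arc (Gate 6), but Arc never turns on.
Jor would need Lam (Gate 3), but Lam never turns on.
Lam would need Pax, Ren, and Gal (Gate 1), but Ren never turns on.
Arc would need Jor and Pax (Gate 8), but Jor never turns on.
None of the 5 are reached.

0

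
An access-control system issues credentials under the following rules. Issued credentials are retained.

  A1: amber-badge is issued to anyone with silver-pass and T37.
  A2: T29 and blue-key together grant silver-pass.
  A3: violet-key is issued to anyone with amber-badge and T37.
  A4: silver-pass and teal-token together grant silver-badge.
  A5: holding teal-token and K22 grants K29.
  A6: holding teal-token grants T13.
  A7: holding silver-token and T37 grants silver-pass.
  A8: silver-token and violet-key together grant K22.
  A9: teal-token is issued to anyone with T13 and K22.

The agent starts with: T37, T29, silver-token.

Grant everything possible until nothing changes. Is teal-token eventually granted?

teal-token would need T13 and K22 (A9), but T13 is never granted.

No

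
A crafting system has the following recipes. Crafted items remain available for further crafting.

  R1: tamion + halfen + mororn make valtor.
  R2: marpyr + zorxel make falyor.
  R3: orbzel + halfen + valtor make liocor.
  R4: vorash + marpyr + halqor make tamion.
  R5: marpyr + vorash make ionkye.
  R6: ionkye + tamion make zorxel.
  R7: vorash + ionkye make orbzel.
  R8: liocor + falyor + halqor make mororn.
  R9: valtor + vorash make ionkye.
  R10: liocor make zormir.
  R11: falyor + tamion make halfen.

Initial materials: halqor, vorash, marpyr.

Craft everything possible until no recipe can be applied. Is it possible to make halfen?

vorash + marpyr + halqor → tamion (R4).
Using R5, marpyr and vorash make ionkye.
Using R6, ionkye and tamion make zorxel.
Using R2, marpyr and zorxel make falyor.
falyor + tamion → halfen (R11).

Yes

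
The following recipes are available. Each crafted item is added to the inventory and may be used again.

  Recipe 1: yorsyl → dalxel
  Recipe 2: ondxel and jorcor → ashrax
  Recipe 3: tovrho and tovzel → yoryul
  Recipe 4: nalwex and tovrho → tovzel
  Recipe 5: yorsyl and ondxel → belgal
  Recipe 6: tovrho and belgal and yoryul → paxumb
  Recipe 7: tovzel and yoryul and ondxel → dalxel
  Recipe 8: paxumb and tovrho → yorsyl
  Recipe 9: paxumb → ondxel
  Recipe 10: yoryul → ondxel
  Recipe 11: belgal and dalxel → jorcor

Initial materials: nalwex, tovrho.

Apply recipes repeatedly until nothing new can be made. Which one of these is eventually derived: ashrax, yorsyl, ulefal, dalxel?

dalxel

Using Recipe 4, nalwex and tovrho make tovzel.
Using Recipe 3, tovrho and tovzel make yoryul.
Using Recipe 10, yoryul makes ondxel.
Using Recipe 7, tovzel, yoryul, and ondxel make dalxel.
yorsyl would need paxumb and tovrho (Recipe 8), but paxumb is never obtained. ashrax would need ondxel and jorcor (Recipe 2), but jorcor is never obtained. No rule produces ulefal, and it is not given.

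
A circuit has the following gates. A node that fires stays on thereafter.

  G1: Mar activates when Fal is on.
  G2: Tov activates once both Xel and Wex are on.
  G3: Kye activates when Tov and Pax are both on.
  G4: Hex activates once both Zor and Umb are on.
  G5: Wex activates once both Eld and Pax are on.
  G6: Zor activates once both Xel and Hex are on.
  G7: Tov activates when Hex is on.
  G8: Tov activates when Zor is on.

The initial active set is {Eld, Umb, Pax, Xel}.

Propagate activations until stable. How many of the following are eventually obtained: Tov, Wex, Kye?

Eld and Pax are on, so Wex activates (G5).
Xel and Wex are on, so Tov activates (G2).
Tov and Pax are on, so Kye activates (G3).
Tov: reached.
Wex: reached.
Kye: reached.
All 3 are reached.

3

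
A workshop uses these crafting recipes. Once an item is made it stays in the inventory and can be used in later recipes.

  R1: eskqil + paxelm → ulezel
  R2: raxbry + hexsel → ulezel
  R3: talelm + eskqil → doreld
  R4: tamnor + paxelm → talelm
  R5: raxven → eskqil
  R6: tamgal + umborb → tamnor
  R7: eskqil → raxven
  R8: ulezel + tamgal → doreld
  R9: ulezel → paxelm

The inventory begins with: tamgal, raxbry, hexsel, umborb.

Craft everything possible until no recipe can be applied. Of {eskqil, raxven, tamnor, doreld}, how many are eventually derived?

2

raxbry + hexsel → ulezel (R2).
tamgal + umborb → tamnor (R6).
ulezel + tamgal → doreld (R8).
eskqil would need raxven (R5), but raxven is never obtained.
raxven would need eskqil (R7), but eskqil is never obtained.
tamnor: reached.
doreld: reached.
Reached: tamnor and doreld — 2 of the 4.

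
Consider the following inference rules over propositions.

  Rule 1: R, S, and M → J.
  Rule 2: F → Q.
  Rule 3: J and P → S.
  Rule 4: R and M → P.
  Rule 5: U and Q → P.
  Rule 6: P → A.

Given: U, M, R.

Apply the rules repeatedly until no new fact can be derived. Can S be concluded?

No

S would need J and P (Rule 3), but J is never established.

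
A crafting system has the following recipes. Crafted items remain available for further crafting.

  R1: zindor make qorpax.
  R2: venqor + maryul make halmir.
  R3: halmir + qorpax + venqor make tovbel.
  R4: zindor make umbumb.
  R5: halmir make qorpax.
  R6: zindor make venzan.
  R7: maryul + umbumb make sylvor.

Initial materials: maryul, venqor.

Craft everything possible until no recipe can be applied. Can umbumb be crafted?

umbumb would need zindor (R4), but zindor is never obtained.

No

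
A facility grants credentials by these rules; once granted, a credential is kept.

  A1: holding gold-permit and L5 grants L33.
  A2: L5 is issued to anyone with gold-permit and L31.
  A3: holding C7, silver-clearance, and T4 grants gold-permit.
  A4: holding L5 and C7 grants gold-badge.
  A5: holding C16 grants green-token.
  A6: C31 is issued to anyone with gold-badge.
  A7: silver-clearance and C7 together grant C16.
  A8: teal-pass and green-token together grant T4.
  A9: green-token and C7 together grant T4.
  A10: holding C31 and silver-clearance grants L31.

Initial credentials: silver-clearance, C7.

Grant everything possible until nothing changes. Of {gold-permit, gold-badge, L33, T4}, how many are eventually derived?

2

Holding silver-clearance and C7 grants C16 (A7).
Holding C16 grants green-token (A5).
Holding green-token and C7 grants T4 (A9).
Holding C7, silver-clearance, and T4 grants gold-permit (A3).
gold-permit: reached.
gold-badge would need L5 and C7 (A4), but L5 is never granted.
L33 would need gold-permit and L5 (A1), but L5 is never granted.
T4: reached.
Reached: gold-permit and T4 — 2 of the 4.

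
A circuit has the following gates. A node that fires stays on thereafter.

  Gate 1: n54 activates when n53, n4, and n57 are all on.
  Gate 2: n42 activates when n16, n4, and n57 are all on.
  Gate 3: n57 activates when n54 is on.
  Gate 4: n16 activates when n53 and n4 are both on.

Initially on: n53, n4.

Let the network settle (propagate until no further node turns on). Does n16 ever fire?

Yes

n53 and n4 are on, so n16 activates (Gate 4).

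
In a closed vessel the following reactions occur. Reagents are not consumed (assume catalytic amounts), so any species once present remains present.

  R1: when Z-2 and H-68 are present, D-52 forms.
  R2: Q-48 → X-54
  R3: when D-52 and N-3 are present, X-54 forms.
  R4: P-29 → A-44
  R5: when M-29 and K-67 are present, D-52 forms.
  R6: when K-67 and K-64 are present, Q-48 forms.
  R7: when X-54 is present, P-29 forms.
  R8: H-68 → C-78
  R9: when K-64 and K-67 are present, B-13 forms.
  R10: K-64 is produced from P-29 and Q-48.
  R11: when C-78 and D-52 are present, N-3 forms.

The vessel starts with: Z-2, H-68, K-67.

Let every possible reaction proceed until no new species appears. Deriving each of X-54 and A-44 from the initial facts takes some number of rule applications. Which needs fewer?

X-54

X-54: H-68 present → C-78 forms (R8). Z-2 and H-68 present → D-52 forms (R1). C-78 and D-52 present → N-3 forms (R11). D-52 and N-3 present → X-54 forms (R3). [4 rule applications]
A-44: H-68 present → C-78 forms (R8). Z-2 and H-68 present → D-52 forms (R1). C-78 and D-52 present → N-3 forms (R11). D-52 and N-3 present → X-54 forms (R3). X-54 present → P-29 forms (R7). P-29 present → A-44 forms (R4). [6 rule applications]
X-54 needs fewer.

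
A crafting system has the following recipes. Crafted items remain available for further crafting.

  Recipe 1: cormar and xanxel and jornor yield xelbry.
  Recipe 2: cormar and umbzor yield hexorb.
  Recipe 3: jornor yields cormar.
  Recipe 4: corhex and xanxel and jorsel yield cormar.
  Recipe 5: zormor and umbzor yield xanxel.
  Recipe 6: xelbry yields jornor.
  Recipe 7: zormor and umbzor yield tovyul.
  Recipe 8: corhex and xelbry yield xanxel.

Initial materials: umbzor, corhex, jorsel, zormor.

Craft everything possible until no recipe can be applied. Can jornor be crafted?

No

jornor would need xelbry (Recipe 6), but xelbry is never obtained.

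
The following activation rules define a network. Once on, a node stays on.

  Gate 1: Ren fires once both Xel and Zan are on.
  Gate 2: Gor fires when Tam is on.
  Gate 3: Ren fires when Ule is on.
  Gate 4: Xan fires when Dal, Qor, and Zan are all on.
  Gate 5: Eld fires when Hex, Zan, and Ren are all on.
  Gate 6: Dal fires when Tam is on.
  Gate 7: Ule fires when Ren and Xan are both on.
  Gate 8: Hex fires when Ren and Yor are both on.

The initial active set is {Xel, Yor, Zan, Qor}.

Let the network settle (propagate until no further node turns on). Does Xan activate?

Xan would need Dal, Qor, and Zan (Gate 4), but Dal never turns on.

No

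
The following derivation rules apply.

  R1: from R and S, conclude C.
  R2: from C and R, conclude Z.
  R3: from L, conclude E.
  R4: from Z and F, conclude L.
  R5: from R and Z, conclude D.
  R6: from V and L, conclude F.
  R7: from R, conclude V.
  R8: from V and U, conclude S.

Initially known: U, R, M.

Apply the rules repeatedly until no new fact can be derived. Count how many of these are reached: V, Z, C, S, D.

R holds, so V follows (R7).
V and U hold, so S follows (R8).
R and S hold, so C follows (R1).
From C and R, R2 gives Z.
From R and Z, R5 gives D.
V: reached.
Z: reached.
C: reached.
S: reached.
D: reached.
All 5 are reached.

5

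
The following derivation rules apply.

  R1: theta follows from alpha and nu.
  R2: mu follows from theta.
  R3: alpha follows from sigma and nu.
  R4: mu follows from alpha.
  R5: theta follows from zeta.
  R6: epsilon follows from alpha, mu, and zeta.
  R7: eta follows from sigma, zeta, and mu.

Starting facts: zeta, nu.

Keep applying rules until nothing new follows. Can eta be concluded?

eta would need sigma, zeta, and mu (R7), but sigma is never established.

No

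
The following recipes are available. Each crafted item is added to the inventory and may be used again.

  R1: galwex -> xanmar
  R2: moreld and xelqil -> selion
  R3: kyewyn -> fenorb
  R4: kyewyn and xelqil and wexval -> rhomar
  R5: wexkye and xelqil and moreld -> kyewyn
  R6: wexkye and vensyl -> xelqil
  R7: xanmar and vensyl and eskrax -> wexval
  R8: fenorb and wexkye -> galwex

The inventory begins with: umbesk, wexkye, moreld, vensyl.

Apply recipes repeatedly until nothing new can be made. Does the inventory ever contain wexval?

wexval would need xanmar, vensyl, and eskrax (R7), but eskrax is never obtained.

No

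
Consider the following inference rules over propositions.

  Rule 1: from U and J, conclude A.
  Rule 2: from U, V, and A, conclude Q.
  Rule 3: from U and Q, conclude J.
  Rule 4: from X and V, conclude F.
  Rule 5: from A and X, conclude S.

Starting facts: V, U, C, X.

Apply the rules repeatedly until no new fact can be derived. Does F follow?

Yes

X and V hold, so F follows (Rule 4).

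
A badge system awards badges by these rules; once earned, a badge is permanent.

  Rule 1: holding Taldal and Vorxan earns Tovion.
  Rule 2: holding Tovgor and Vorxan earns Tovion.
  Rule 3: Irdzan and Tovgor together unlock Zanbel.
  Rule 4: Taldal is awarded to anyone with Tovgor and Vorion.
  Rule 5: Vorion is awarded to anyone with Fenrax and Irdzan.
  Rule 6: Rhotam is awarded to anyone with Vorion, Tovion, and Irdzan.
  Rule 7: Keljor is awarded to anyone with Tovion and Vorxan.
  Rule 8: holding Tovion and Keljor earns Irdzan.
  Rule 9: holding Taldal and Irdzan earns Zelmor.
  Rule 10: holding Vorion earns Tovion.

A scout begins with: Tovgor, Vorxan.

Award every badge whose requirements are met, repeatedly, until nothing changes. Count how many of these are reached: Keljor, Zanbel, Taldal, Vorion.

With Tovgor and Vorxan, Tovion is earned (Rule 2).
With Tovion and Vorxan, Keljor is earned (Rule 7).
With Tovion and Keljor, Irdzan is earned (Rule 8).
With Irdzan and Tovgor, Zanbel is earned (Rule 3).
Keljor: reached.
Zanbel: reached.
Taldal would need Tovgor and Vorion (Rule 4), but Vorion is never earned.
Vorion would need Fenrax and Irdzan (Rule 5), but Fenrax is never earned.
Reached: Keljor and Zanbel — 2 of the 4.

2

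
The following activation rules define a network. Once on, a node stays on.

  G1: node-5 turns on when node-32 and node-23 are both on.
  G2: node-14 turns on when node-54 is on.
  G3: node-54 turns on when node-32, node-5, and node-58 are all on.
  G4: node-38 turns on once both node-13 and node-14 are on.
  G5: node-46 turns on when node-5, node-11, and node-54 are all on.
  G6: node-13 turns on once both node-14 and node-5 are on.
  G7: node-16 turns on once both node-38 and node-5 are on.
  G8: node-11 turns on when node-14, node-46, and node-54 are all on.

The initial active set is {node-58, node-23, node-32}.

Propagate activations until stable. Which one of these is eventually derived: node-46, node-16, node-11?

node-32 and node-23 are on, so node-5 turns on (G1).
G3: node-32, node-5, and node-58 on → node-54 on.
node-54 is on, so node-14 turns on (G2).
node-14 and node-5 are on, so node-13 turns on (G6).
G4: node-13 and node-14 on → node-38 on.
node-38 and node-5 are on, so node-16 turns on (G7).
node-11 would need node-14, node-46, and node-54 (G8), but node-46 never turns on. node-46 would need node-5, node-11, and node-54 (G5), but node-11 never turns on.

node-16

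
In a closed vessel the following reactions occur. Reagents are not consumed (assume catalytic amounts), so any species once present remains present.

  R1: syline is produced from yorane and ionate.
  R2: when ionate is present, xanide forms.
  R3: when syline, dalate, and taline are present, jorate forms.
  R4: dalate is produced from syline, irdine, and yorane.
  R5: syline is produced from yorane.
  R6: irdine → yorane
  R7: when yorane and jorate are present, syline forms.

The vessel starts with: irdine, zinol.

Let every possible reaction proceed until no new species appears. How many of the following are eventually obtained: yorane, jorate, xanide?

1

irdine present → yorane forms (R6).
yorane: reached.
jorate would need syline, dalate, and taline (R3), but taline never forms.
xanide would need ionate (R2), but ionate never forms.
Reached: yorane — 1 of the 3.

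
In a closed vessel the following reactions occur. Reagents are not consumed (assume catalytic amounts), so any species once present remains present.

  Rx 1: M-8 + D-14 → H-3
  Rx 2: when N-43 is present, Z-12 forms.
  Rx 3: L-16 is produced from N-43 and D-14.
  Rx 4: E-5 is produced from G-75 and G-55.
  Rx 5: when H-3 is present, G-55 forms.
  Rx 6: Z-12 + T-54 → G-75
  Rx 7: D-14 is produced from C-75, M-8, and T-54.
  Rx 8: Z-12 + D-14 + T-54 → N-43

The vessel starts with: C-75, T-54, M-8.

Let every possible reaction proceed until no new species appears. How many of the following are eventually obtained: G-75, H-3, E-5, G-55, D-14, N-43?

3

C-75, M-8, and T-54 present → D-14 forms (Rx 7).
M-8 and D-14 present → H-3 forms (Rx 1).
H-3 present → G-55 forms (Rx 5).
G-75 would need Z-12 and T-54 (Rx 6), but Z-12 never forms.
H-3: reached.
E-5 would need G-75 and G-55 (Rx 4), but G-75 never forms.
G-55: reached.
D-14: reached.
N-43 would need Z-12, D-14, and T-54 (Rx 8), but Z-12 never forms.
Reached: H-3, G-55, and D-14 — 3 of the 6.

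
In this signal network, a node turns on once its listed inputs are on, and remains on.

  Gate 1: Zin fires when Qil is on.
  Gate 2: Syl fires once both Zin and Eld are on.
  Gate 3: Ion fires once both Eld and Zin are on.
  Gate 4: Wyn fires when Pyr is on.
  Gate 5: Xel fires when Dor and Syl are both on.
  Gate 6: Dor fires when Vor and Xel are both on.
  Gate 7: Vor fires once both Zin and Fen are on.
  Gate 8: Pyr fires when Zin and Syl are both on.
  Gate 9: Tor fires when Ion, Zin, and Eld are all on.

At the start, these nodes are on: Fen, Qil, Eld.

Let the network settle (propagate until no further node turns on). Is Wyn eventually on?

Yes

Qil is on, so Zin fires (Gate 1).
Gate 2: Zin and Eld on → Syl on.
Zin and Syl are on, so Pyr fires (Gate 8).
Pyr is on, so Wyn fires (Gate 4).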